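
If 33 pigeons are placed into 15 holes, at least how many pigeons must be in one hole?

By the pigeonhole principle: ceiling(33/15).

Final answer: 3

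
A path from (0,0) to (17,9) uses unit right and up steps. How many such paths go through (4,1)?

Paths (0,0)->(4,1): C(5,1) = 5.
Paths (4,1)->(17,9): C(21,8) = 203490.
By multiplication principle: 5 x 203490.

Final answer: 1017450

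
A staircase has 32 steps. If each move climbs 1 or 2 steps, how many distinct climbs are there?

Let f(n) be the number of climbs. Removing the last move (1 or 2 steps) gives f(n) = f(n-1) + f(n-2); base cases f(1)=1, f(2)=2.
Computing successive values: f(1)=1, f(2)=2, f(3)=3, f(4)=5, f(5)=8, f(6)=13, f(7)=21, f(8)=34, f(9)=55, f(10)=89, f(11)=144, f(12)=233, f(13)=377, f(14)=610, f(15)=987, f(16)=1597, f(17)=2584, f(18)=4181, f(19)=6765, f(20)=10946, f(21)=17711, f(22)=28657, f(23)=46368, f(24)=75025, f(25)=121393, f(26)=196418, f(27)=317811, f(28)=514229, f(29)=832040, f(30)=1346269, f(31)=2178309, f(32)=3524578.

Final answer: 3524578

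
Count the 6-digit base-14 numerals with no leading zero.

Leading digit: 13 options (nonzero). Other 5 digit(s): 14 options each.
Total: 13 x 14^5.

Final answer: 6991712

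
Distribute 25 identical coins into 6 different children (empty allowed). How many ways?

Stars and bars: C(n+k-1, k-1) = C(30,5).

Final answer: C(30,5) = 142506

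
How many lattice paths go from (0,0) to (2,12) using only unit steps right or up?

Each path has 2 right steps and 12 up steps in some order (14 steps total).
Choose which 12 of the 14 steps are up: C(14,12).

Final answer: C(14,12) = 91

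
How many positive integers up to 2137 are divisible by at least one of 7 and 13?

Multiples of 7: 305. Multiples of 13: 164. Of both (lcm=91): 23.
By inclusion-exclusion: 305 + 164 - 23.

Final answer: 446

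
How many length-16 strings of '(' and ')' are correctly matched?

This is a standard Catalan-number count: the answer is C_n. Here n = 8 (pairs).
Using C_0 = 1 and C_(k+1) = C_k x 2(2k+1)/(k+2), build up term by term: C_1=1, C_2=2, C_3=5, C_4=14, C_5=42, C_6=132, C_7=429, C_8=1430.

Final answer: C_{8} = 1430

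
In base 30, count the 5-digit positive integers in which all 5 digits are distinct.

First digit: 29 (nonzero). Second: 29 (not first). Third: 28, etc.
Total: 29 x 29 x 28 x 27 x 26.

Final answer: 16530696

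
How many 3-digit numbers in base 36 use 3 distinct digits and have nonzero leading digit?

First digit: 35 (nonzero). Second: 35 (not first). Third: 34, etc.
Total: 35 x 35 x 34.

Final answer: 41650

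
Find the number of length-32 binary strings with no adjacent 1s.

A valid string ends in 0 (append to any length-(n-1) valid string) or in 01 (append to any length-(n-2) valid string), so a(n) = a(n-1) + a(n-2) with a(1)=2, a(2)=3.
Computing successive values: a(1)=2, a(2)=3, a(3)=5, a(4)=8, a(5)=13, a(6)=21, a(7)=34, a(8)=55, a(9)=89, a(10)=144, a(11)=233, a(12)=377, a(13)=610, a(14)=987, a(15)=1597, a(16)=2584, a(17)=4181, a(18)=6765, a(19)=10946, a(20)=17711, a(21)=28657, a(22)=46368, a(23)=75025, a(24)=121393, a(25)=196418, a(26)=317811, a(27)=514229, a(28)=832040, a(29)=1346269, a(30)=2178309, a(31)=3524578, a(32)=5702887.

Final answer: 5702887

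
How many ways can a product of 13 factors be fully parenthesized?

This is counted by the nth Catalan number C_n. Here n = 13 - 1 = 12.
C_n = C(2n,n)/(n+1), so C_{12} = C(24,12)/13 = 2704156/13.

Final answer: C_{12} = 208012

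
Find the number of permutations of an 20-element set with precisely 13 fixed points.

Choose which 13 elements are fixed: C(20,13) = 77520.
Derange the remaining 7 using D(j) = (j-1)(D(j-1) + D(j-2)), D(0)=1, D(1)=0: D(2)=1, D(3)=2, D(4)=9, D(5)=44, D(6)=265, D(7)=1854.
Total: 77520 x 1854.

Final answer: C(20,13) D(7) = 143722080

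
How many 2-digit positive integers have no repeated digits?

First digit: 9 (not 0). Second: 9 (not first). Third: 8, etc.
Total: 9 x 9.

Final answer: 81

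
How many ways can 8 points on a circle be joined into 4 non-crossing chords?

The structures are counted by the Catalan number C_n. Here n = 8/2 = 4.
C_n = C(2n,n)/(n+1), so C_{4} = C(8,4)/5 = 70/5.

Final answer: C_{4} = 14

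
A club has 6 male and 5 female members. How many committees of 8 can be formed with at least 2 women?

Sum over valid woman counts:
C(5,2)C(6,6) = 10
C(5,3)C(6,5) = 60
C(5,4)C(6,4) = 75
C(5,5)C(6,3) = 20
Total: 10 + 60 + 75 + 20.

Final answer: 165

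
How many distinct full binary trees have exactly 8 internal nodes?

This is a standard Catalan-number count: the answer is C_n. Here n = 8.
C_n = C(2n,n)/(n+1), so C_{8} = C(16,8)/9 = 12870/9.

Final answer: C_{8} = 1430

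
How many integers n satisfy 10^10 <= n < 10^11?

The leading digit cannot be 0 (9 options); the other 10 digits can be anything (10 options each).
Total: 9 x 10^10.

Final answer: 90000000000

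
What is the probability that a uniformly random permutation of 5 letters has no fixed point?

Derangements satisfy D(n) = (n-1)(D(n-1) + D(n-2)), starting from D(0)=1, D(1)=0.
Building up: D(2)=1, D(3)=2, D(4)=9, D(5)=44.
Total arrangements: 5! = 120.
Probability = D(5)/5! = 11/30.

Final answer: D(5)/5! = 44/120 = 0.366667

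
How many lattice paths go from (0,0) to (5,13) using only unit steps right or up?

Each path has 5 right steps and 13 up steps in some order (18 steps total).
Choose which 13 of the 18 steps are up: C(18,13).

Final answer: C(18,13) = 8568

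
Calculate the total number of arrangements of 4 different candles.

The number of ways to arrange 4 distinct objects is 4!.

Final answer: 4! = 24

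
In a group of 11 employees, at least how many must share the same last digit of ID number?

There are 10 possible values for last digit of ID number. With 11 employees and 10 categories, by pigeonhole: ceiling(11/10).

Final answer: 2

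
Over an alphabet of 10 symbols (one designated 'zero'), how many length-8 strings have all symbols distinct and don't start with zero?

First digit: 9 (nonzero). Second: 9 (not first). Third: 8, etc.
Total: 9 x 9 x 8 x 7 x 6 x 5 x 4 x 3.

Final answer: 1632960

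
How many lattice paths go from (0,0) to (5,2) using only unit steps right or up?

Each path has 5 right steps and 2 up steps in some order (7 steps total).
Choose which 2 of the 7 steps are up: C(7,2).

Final answer: C(7,2) = 21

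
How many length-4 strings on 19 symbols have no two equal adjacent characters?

Let g(n) count such strings. g(1) = 19, and each valid string of length n-1 extends in 18 ways (any symbol but the last), so g(n) = 18 g(n-1).
Total: g(4) = 19 x 18^3.

Final answer: 19 x 18^{3} = 110808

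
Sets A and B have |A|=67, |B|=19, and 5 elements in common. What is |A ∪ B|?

|A union B| = |A| + |B| - |A intersect B| = 67 + 19 - 5.

Final answer: 81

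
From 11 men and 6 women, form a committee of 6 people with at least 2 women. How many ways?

Sum over valid woman counts:
C(6,2)C(11,4) = 4950
C(6,3)C(11,3) = 3300
C(6,4)C(11,2) = 825
C(6,5)C(11,1) = 66
C(6,6)C(11,0) = 1
Total: 4950 + 3300 + 825 + 66 + 1.

Final answer: 9142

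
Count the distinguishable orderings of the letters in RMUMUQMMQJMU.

Letters (J:1, M:5, Q:2, R:1, U:3). Total letters: 12.
Permutations = 12!/(5! x 3! x 2!).

Final answer: 332640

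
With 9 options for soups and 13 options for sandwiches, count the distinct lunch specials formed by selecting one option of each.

By the multiplication principle: 9 x 13.

Final answer: 117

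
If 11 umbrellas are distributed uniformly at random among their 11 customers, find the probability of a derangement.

Derangements satisfy D(n) = (n-1)(D(n-1) + D(n-2)), starting from D(0)=1, D(1)=0.
Building up: D(2)=1, D(3)=2, D(4)=9, D(5)=44, D(6)=265, D(7)=1854, D(8)=14833, D(9)=133496, D(10)=1334961, D(11)=14684570.
Total arrangements: 11! = 39916800.
Probability = D(11)/11! = 1468457/3991680.

Final answer: D(11)/11! = 14684570/39916800 = 0.367879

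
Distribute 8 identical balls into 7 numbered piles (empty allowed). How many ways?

Stars and bars: C(n+k-1, k-1) = C(14,6).

Final answer: C(14,6) = 3003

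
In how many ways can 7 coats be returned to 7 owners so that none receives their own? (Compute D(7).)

Derangements satisfy D(n) = (n-1)(D(n-1) + D(n-2)), starting from D(0)=1, D(1)=0.
D(2) = 1 x (0 + 1) = 1
D(3) = 2 x (1 + 0) = 2
D(4) = 3 x (2 + 1) = 9
D(5) = 4 x (9 + 2) = 44
D(6) = 5 x (44 + 9) = 265
D(7) = 6 x (D(6) + D(5)) = 6 x (265 + 44)

Final answer: D(7) = 1854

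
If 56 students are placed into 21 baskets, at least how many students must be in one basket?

By the pigeonhole principle: ceiling(56/21).

Final answer: 3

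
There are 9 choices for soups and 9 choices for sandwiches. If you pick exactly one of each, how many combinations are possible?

By the multiplication principle: 9 x 9.

Final answer: 81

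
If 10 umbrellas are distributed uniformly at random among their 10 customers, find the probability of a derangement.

D(n) = (n-1)(D(n-1) + D(n-2)), D(0)=1, D(1)=0.
Building up: D(2)=1, D(3)=2, D(4)=9, D(5)=44, D(6)=265, D(7)=1854, D(8)=14833, D(9)=133496, D(10)=1334961.
Total arrangements: 10! = 3628800.
Probability = D(10)/10! = 16481/44800.

Final answer: D(10)/10! = 1334961/3628800 = 0.367879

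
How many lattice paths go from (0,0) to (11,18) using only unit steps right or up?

Each path has 11 right steps and 18 up steps in some order (29 steps total).
Choose which 18 of the 29 steps are up: C(29,18).

Final answer: C(29,18) = 34597290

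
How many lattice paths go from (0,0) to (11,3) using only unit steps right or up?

Each path has 11 right steps and 3 up steps in some order (14 steps total).
Choose which 3 of the 14 steps are up: C(14,3).

Final answer: C(14,3) = 364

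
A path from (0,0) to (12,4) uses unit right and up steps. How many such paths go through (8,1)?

Paths (0,0)->(8,1): C(9,1) = 9.
Paths (8,1)->(12,4): C(7,3) = 35.
By multiplication principle: 9 x 35.

Final answer: 315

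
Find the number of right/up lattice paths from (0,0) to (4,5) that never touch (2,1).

Total paths to (4,5): C(9,5) = 126.
Paths through (2,1): C(3,1) x C(6,4) = 45.
Avoiding (2,1): 126 - 45.

Final answer: 81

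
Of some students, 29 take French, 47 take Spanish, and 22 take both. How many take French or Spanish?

|A union B| = |A| + |B| - |A intersect B| = 29 + 47 - 22.

Final answer: 54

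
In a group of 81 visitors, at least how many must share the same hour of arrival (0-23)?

There are 24 possible values for hour of arrival (0-23). With 81 visitors and 24 categories, by pigeonhole: ceiling(81/24).

Final answer: 4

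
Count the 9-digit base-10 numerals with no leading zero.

Leading digit: 9 options (nonzero). Other 8 digit(s): 10 options each.
Total: 9 x 10^8.

Final answer: 900000000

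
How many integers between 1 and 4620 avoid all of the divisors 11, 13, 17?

|div by 11|=420, |div by 13|=355, |div by 17|=271.
|div by 11&13|=32, |div by 11&17|=24, |div by 13&17|=20, |div by all|=1.
By inclusion-exclusion, divisible by at least one: 420+355+271-32-24-20+1 = 971.
Not divisible by any: 4620 - 971.

Final answer: 3649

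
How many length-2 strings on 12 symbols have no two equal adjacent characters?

Let g(n) count such strings. g(1) = 12, and each valid string of length n-1 extends in 11 ways (any symbol but the last), so g(n) = 11 g(n-1).
Total: g(2) = 12 x 11^1.

Final answer: 12 x 11^{1} = 132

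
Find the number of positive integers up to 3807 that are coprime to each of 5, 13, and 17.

|div by 5|=761, |div by 13|=292, |div by 17|=223.
|div by 5&13|=58, |div by 5&17|=44, |div by 13&17|=17, |div by all|=3.
By inclusion-exclusion, divisible by at least one: 761+292+223-58-44-17+3 = 1160.
Not divisible by any: 3807 - 1160.

Final answer: 2647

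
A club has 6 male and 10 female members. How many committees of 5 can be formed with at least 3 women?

Sum over valid woman counts:
C(10,3)C(6,2) = 1800
C(10,4)C(6,1) = 1260
C(10,5)C(6,0) = 252
Total: 1800 + 1260 + 252.

Final answer: 3312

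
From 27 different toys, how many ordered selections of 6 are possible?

P(27,6) = 27!/(27-6)! = 27!/21!.

Final answer: P(27,6) = 213127200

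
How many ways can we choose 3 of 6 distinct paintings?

C(6,3) = 6!/(3! x (6-3)!).

Final answer: C(6,3) = 20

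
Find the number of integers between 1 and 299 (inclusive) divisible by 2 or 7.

Multiples of 2: 149. Multiples of 7: 42. Of both (lcm=14): 21.
By inclusion-exclusion: 149 + 42 - 21.

Final answer: 170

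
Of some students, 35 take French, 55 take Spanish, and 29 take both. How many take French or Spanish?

|A union B| = |A| + |B| - |A intersect B| = 35 + 55 - 29.

Final answer: 61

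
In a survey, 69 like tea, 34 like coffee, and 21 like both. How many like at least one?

|A union B| = |A| + |B| - |A intersect B| = 69 + 34 - 21.

Final answer: 82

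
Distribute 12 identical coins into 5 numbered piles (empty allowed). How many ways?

Stars and bars: C(n+k-1, k-1) = C(16,4).

Final answer: C(16,4) = 1820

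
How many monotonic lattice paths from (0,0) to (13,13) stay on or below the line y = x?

Total monotonic paths to (13,13): C(26,13) = 10400600.
By the reflection principle, paths that go above the diagonal number C(26,14) = 9657700.
Valid Dyck paths: 10400600 - 9657700.
(These counts are the Catalan numbers.)

Final answer: C_{13} = 742900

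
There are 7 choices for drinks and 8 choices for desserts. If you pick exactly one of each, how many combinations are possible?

By the multiplication principle: 7 x 8.

Final answer: 56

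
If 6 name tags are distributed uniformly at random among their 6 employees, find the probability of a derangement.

Derangements satisfy D(n) = (n-1)(D(n-1) + D(n-2)), starting from D(0)=1, D(1)=0.
Building up: D(2)=1, D(3)=2, D(4)=9, D(5)=44, D(6)=265.
Total arrangements: 6! = 720.
Probability = D(6)/6! = 53/144.

Final answer: D(6)/6! = 265/720 = 0.368056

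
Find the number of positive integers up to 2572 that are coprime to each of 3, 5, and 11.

|div by 3|=857, |div by 5|=514, |div by 11|=233.
|div by 3&5|=171, |div by 3&11|=77, |div by 5&11|=46, |div by all|=15.
By inclusion-exclusion, divisible by at least one: 857+514+233-171-77-46+15 = 1325.
Not divisible by any: 2572 - 1325.

Final answer: 1247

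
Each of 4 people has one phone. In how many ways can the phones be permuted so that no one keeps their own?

Use the recurrence D(n) = (n-1)(D(n-1) + D(n-2)) with D(0)=1, D(1)=0.
D(2) = 1 x (0 + 1) = 1
D(3) = 2 x (1 + 0) = 2
D(4) = 3 x (D(3) + D(2)) = 3 x (2 + 1)

Final answer: D(4) = 9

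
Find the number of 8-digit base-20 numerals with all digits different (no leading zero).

First digit: 19 (nonzero). Second: 19 (not first). Third: 18, etc.
Total: 19 x 19 x 18 x 17 x 16 x 15 x 14 x 13.

Final answer: 4825154880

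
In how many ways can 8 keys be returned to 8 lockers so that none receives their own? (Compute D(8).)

D(n) = (n-1)(D(n-1) + D(n-2)), D(0)=1, D(1)=0.
D(2) = 1 x (0 + 1) = 1
D(3) = 2 x (1 + 0) = 2
D(4) = 3 x (2 + 1) = 9
D(5) = 4 x (9 + 2) = 44
D(6) = 5 x (44 + 9) = 265
D(7) = 6 x (265 + 44) = 1854
D(8) = 7 x (D(7) + D(6)) = 7 x (1854 + 265)

Final answer: D(8) = 14833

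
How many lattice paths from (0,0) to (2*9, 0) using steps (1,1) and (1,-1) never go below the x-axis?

Total monotonic paths to (9,9): C(18,9) = 48620.
Paths that cross above y=x (reflection bijection): C(18,10) = 43758.
Valid Dyck paths: 48620 - 43758.
(Check: C(18,9) - C(18,10) = C(18,9)/10, the Catalan number C_{9}.)

Final answer: C_{9} = 4862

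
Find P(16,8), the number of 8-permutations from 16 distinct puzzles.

P(16,8) = 16!/(16-8)! = 16!/8!.

Final answer: P(16,8) = 518918400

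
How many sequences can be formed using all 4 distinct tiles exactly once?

The number of ways to arrange 4 distinct objects is 4!.

Final answer: 4! = 24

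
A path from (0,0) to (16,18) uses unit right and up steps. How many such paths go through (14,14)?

Paths (0,0)->(14,14): C(28,14) = 40116600.
Paths (14,14)->(16,18): C(6,4) = 15.
By multiplication principle: 40116600 x 15.

Final answer: 601749000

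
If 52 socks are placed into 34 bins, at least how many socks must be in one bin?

By the pigeonhole principle: ceiling(52/34).

Final answer: 2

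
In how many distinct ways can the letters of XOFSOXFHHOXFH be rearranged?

Letters (F:3, H:3, O:3, S:1, X:3). Total letters: 13.
Permutations = 13!/(3! x 3! x 3! x 3!).

Final answer: 4804800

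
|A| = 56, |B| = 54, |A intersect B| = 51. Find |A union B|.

|A union B| = |A| + |B| - |A intersect B| = 56 + 54 - 51.

Final answer: 59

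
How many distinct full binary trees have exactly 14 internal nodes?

This is counted by the nth Catalan number C_n. Here n = 14.
C_n = C(2n,n)/(n+1), so C_{14} = C(28,14)/15 = 40116600/15.

Final answer: C_{14} = 2674440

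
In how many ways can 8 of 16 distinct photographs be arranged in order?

P(16,8) = 16!/(16-8)! = 16!/8!.

Final answer: P(16,8) = 518918400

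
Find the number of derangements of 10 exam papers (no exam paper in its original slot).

Use the recurrence D(n) = (n-1)(D(n-1) + D(n-2)) with D(0)=1, D(1)=0.
D(2) = 1 x (0 + 1) = 1
D(3) = 2 x (1 + 0) = 2
D(4) = 3 x (2 + 1) = 9
D(5) = 4 x (9 + 2) = 44
D(6) = 5 x (44 + 9) = 265
D(7) = 6 x (265 + 44) = 1854
D(8) = 7 x (1854 + 265) = 14833
D(9) = 8 x (14833 + 1854) = 133496
D(10) = 9 x (D(9) + D(8)) = 9 x (133496 + 14833)

Final answer: D(10) = 1334961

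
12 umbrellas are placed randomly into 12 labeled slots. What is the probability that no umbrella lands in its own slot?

D(n) = (n-1)(D(n-1) + D(n-2)), D(0)=1, D(1)=0.
Building up: D(2)=1, D(3)=2, D(4)=9, D(5)=44, D(6)=265, D(7)=1854, D(8)=14833, D(9)=133496, D(10)=1334961, D(11)=14684570, D(12)=176214841.
Total arrangements: 12! = 479001600.
Probability = D(12)/12! = 16019531/43545600.

Final answer: D(12)/12! = 176214841/479001600 = 0.367879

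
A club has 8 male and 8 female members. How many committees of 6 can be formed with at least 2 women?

Sum over valid woman counts:
C(8,2)C(8,4) = 1960
C(8,3)C(8,3) = 3136
C(8,4)C(8,2) = 1960
C(8,5)C(8,1) = 448
C(8,6)C(8,0) = 28
Total: 1960 + 3136 + 1960 + 448 + 28.

Final answer: 7532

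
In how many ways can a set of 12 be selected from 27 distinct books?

C(27,12) = 27!/(12! x 15!).

Final answer: \binom{27}{12} = 17383860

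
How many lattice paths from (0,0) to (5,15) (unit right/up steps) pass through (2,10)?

Paths (0,0)->(2,10): C(12,10) = 66.
Paths (2,10)->(5,15): C(8,5) = 56.
By multiplication principle: 66 x 56.

Final answer: 3696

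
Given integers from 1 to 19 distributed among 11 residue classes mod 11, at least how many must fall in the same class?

By pigeonhole with 19 objects and 11 categories: ceiling(19/11).

Final answer: 2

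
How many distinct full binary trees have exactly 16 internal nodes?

This is counted by the nth Catalan number C_n. Here n = 16.
Using C_0 = 1 and C_(k+1) = C_k x 2(2k+1)/(k+2), build up term by term: C_1=1, C_2=2, C_3=5, C_4=14, C_5=42, C_6=132, C_7=429, C_8=1430, C_9=4862, C_10=16796, C_11=58786, C_12=208012, C_13=742900, C_14=2674440, C_15=9694845, C_16=35357670.

Final answer: C_{16} = 35357670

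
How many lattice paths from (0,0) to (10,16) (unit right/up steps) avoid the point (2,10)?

Total paths to (10,16): C(26,16) = 5311735.
Paths through (2,10): C(12,10) x C(14,6) = 198198.
Avoiding (2,10): 5311735 - 198198.

Final answer: 5113537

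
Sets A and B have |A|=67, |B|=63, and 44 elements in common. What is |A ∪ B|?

|A union B| = |A| + |B| - |A intersect B| = 67 + 63 - 44.

Final answer: 86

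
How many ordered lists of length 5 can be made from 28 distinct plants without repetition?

P(28,5) = 28!/(28-5)! = 28!/23!.

Final answer: P(28,5) = 11793600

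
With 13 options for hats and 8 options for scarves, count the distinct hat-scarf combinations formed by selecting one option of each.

By the multiplication principle: 13 x 8.

Final answer: 104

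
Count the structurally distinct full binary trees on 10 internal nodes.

This is a standard Catalan-number count: the answer is C_n. Here n = 10.
C_n = C(2n,n) - C(2n,n+1), so C_{10} = C(20,10) - C(20,11) = 184756 - 167960.

Final answer: C_{10} = 16796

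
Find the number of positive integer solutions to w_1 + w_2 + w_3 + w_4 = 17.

Substitute w'_i = w_i - 1 (so w'_i >= 0). Then sum w'_i = 17 - 4 = 13.
Stars and bars: C(13+4-1, 4-1) = C(16,3).

Final answer: C(16,3) = 560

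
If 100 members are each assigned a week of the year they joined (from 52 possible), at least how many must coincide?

There are 52 possible values for week of the year they joined. With 100 members and 52 categories, by pigeonhole: ceiling(100/52).

Final answer: 2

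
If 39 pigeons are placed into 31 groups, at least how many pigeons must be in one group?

By the pigeonhole principle: ceiling(39/31).

Final answer: 2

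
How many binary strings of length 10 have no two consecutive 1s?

Let a(n) count valid strings. If the last bit is 0 the prefix is any valid string of length n-1; if it is 1 the string must end in 01 with a valid prefix of length n-2. So a(n) = a(n-1) + a(n-2), a(1)=2, a(2)=3.
Iterating the recurrence: a(1)=2, a(2)=3, a(3)=5, a(4)=8, a(5)=13, a(6)=21, a(7)=34, a(8)=55, a(9)=89, a(10)=144.

Final answer: 144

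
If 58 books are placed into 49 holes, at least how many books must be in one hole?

By the pigeonhole principle: ceiling(58/49).

Final answer: 2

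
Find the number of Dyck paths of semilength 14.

Total monotonic paths to (14,14): C(28,14) = 40116600.
Paths that cross above y=x (reflection bijection): C(28,15) = 37442160.
Valid Dyck paths: 40116600 - 37442160.
(Equivalently, C_{14} = C(28,14)/15 = 40116600/15.)

Final answer: C_{14} = 2674440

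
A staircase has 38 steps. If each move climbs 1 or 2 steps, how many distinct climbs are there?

Let f(n) count the ways. The last step is size 1 or 2, so f(n) = f(n-1) + f(n-2) with f(1)=1, f(2)=2.
Computing successive values: f(1)=1, f(2)=2, f(3)=3, f(4)=5, f(5)=8, f(6)=13, f(7)=21, f(8)=34, f(9)=55, f(10)=89, f(11)=144, f(12)=233, f(13)=377, f(14)=610, f(15)=987, f(16)=1597, f(17)=2584, f(18)=4181, f(19)=6765, f(20)=10946, f(21)=17711, f(22)=28657, f(23)=46368, f(24)=75025, f(25)=121393, f(26)=196418, f(27)=317811, f(28)=514229, f(29)=832040, f(30)=1346269, f(31)=2178309, f(32)=3524578, f(33)=5702887, f(34)=9227465, f(35)=14930352, f(36)=24157817, f(37)=39088169, f(38)=63245986.

Final answer: 63245986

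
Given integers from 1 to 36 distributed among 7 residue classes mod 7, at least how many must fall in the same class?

By pigeonhole with 36 objects and 7 categories: ceiling(36/7).

Final answer: 6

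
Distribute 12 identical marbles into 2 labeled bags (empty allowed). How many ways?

Stars and bars: C(n+k-1, k-1) = C(13,1).

Final answer: C(13,1) = 13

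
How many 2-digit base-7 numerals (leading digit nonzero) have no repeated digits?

The leading digit has 6 choices (anything but zero); the next has 6 (anything but the first), then 5, and so on, one fewer each time.
Total: 6 x 6.

Final answer: 36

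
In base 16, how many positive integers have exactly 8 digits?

These are the integers in [16^7, 16^8), so the count is 16^8 - 16^7 = 15 x 16^7.

Final answer: 4026531840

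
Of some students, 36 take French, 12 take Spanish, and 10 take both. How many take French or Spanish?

|A union B| = |A| + |B| - |A intersect B| = 36 + 12 - 10.

Final answer: 38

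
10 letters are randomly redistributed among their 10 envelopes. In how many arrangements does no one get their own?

D(n) = (n-1)(D(n-1) + D(n-2)), D(0)=1, D(1)=0.
D(2) = 1 x (0 + 1) = 1
D(3) = 2 x (1 + 0) = 2
D(4) = 3 x (2 + 1) = 9
D(5) = 4 x (9 + 2) = 44
D(6) = 5 x (44 + 9) = 265
D(7) = 6 x (265 + 44) = 1854
D(8) = 7 x (1854 + 265) = 14833
D(9) = 8 x (14833 + 1854) = 133496
D(10) = 9 x (D(9) + D(8)) = 9 x (133496 + 14833)

Final answer: D(10) = 1334961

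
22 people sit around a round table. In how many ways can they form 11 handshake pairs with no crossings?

The structures are counted by the Catalan number C_n. Here n = 22/2 = 11.
Using C_0 = 1 and C_(k+1) = C_k x 2(2k+1)/(k+2), build up term by term: C_1=1, C_2=2, C_3=5, C_4=14, C_5=42, C_6=132, C_7=429, C_8=1430, C_9=4862, C_10=16796, C_11=58786.

Final answer: C_{11} = 58786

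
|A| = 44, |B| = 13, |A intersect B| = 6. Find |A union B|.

|A union B| = |A| + |B| - |A intersect B| = 44 + 13 - 6.

Final answer: 51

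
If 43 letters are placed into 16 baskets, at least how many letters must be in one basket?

By the pigeonhole principle: ceiling(43/16).

Final answer: 3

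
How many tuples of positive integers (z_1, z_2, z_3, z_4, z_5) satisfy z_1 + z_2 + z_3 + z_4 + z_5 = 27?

Substitute z'_i = z_i - 1 (so z'_i >= 0). Then sum z'_i = 27 - 5 = 22.
Stars and bars: C(22+5-1, 5-1) = C(26,4).

Final answer: C(26,4) = 14950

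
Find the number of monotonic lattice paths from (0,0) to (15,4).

Each path has 15 right steps and 4 up steps in some order (19 steps total).
Choose which 4 of the 19 steps are up: C(19,4).

Final answer: C(19,4) = 3876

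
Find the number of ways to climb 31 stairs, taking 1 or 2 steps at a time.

Condition on the final move: it is a 1-step (f(n-1) ways to get there) or a 2-step (f(n-2) ways), so f(n) = f(n-1) + f(n-2), with f(1)=1, f(2)=2.
Building up term by term: f(1)=1, f(2)=2, f(3)=3, f(4)=5, f(5)=8, f(6)=13, f(7)=21, f(8)=34, f(9)=55, f(10)=89, f(11)=144, f(12)=233, f(13)=377, f(14)=610, f(15)=987, f(16)=1597, f(17)=2584, f(18)=4181, f(19)=6765, f(20)=10946, f(21)=17711, f(22)=28657, f(23)=46368, f(24)=75025, f(25)=121393, f(26)=196418, f(27)=317811, f(28)=514229, f(29)=832040, f(30)=1346269, f(31)=2178309.

Final answer: 2178309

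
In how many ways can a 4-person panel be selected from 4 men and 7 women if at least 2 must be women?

Sum over valid woman counts:
C(7,2)C(4,2) = 126
C(7,3)C(4,1) = 140
C(7,4)C(4,0) = 35
Total: 126 + 140 + 35.

Final answer: 301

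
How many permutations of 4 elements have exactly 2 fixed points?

Choose which 2 elements are fixed: C(4,2) = 6.
Derange the remaining 2 using D(j) = (j-1)(D(j-1) + D(j-2)), D(0)=1, D(1)=0: D(2)=1.
Total: 6 x 1.

Final answer: C(4,2) D(2) = 6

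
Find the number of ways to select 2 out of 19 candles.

C(19,2) = 19!/(2! x (19-2)!).

Final answer: C(19,2) = 171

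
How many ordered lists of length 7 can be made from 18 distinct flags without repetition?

P(18,7) = 18!/(18-7)! = 18!/11!.

Final answer: P(18,7) = 160392960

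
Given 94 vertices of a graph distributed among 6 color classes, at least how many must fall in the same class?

By pigeonhole with 94 objects and 6 categories: ceiling(94/6).

Final answer: 16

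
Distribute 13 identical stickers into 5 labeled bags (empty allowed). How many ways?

Stars and bars: C(n+k-1, k-1) = C(17,4).

Final answer: C(17,4) = 2380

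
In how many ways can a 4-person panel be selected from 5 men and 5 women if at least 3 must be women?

Sum over valid woman counts:
C(5,3)C(5,1) = 50
C(5,4)C(5,0) = 5
Total: 50 + 5.

Final answer: 55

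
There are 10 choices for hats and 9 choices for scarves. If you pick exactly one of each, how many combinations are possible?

By the multiplication principle: 10 x 9.

Final answer: 90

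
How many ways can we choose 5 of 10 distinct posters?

C(10,5) = 10!/(5! x (10-5)!).

Final answer: C(10,5) = 252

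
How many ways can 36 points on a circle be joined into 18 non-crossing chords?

This is a standard Catalan-number count: the answer is C_n. Here n = 36/2 = 18.
C_n = C(2n,n)/(n+1), so C_{18} = C(36,18)/19 = 9075135300/19.

Final answer: C_{18} = 477638700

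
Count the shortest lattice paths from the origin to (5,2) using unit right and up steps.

Each path has 5 right steps and 2 up steps in some order (7 steps total).
Choose which 2 of the 7 steps are up: C(7,2).

Final answer: C(7,2) = 21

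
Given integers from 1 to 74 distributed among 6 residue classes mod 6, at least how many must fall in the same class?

By pigeonhole with 74 objects and 6 categories: ceiling(74/6).

Final answer: 13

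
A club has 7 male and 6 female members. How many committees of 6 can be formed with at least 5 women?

Sum over valid woman counts:
C(6,5)C(7,1) = 42
C(6,6)C(7,0) = 1
Total: 42 + 1.

Final answer: 43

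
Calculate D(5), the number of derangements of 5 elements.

Derangements satisfy D(n) = (n-1)(D(n-1) + D(n-2)), starting from D(0)=1, D(1)=0.
Building up: D(2)=1, D(3)=2, D(4)=9.
D(5) = 4 x (D(4) + D(3)) = 4 x (9 + 2).

Final answer: D(5) = 44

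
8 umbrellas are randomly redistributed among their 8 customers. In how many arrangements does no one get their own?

D(n) = (n-1)(D(n-1) + D(n-2)), D(0)=1, D(1)=0.
D(2) = 1 x (0 + 1) = 1
D(3) = 2 x (1 + 0) = 2
D(4) = 3 x (2 + 1) = 9
D(5) = 4 x (9 + 2) = 44
D(6) = 5 x (44 + 9) = 265
D(7) = 6 x (265 + 44) = 1854
D(8) = 7 x (D(7) + D(6)) = 7 x (1854 + 265)

Final answer: D(8) = 14833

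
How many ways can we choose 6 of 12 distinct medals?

C(12,6) = 12!/(6! x (12-6)!).

Final answer: C(12,6) = 924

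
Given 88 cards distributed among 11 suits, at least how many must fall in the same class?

By pigeonhole with 88 objects and 11 categories: ceiling(88/11).

Final answer: 8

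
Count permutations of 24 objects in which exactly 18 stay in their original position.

Choose which 18 elements are fixed: C(24,18) = 134596.
Derange the remaining 6 using D(j) = (j-1)(D(j-1) + D(j-2)), D(0)=1, D(1)=0: D(2)=1, D(3)=2, D(4)=9, D(5)=44, D(6)=265.
Total: 134596 x 265.

Final answer: C(24,18) D(6) = 35667940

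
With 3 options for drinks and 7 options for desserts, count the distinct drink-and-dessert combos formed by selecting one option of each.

By the multiplication principle: 3 x 7.

Final answer: 21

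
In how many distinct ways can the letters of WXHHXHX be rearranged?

Letters (H:3, W:1, X:3). Total letters: 7.
Permutations = 7!/(3! x 3!).

Final answer: 140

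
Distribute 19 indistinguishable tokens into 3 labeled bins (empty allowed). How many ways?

Stars and bars: C(n+k-1, k-1) = C(21,2).

Final answer: C(21,2) = 210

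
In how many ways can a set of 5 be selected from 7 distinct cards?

C(7,5) = 7!/(5! x (7-5)!).

Final answer: C(7,5) = 21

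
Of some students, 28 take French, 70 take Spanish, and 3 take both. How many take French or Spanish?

|A union B| = |A| + |B| - |A intersect B| = 28 + 70 - 3.

Final answer: 95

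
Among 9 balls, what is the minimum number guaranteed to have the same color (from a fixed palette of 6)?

There are 6 possible values for color (from a fixed palette of 6). With 9 balls and 6 categories, by pigeonhole: ceiling(9/6).

Final answer: 2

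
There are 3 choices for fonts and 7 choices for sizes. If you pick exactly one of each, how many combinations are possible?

By the multiplication principle: 3 x 7.

Final answer: 21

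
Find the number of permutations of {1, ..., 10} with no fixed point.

D(n) = (n-1)(D(n-1) + D(n-2)), D(0)=1, D(1)=0.
D(2) = 1 x (0 + 1) = 1
D(3) = 2 x (1 + 0) = 2
D(4) = 3 x (2 + 1) = 9
D(5) = 4 x (9 + 2) = 44
D(6) = 5 x (44 + 9) = 265
D(7) = 6 x (265 + 44) = 1854
D(8) = 7 x (1854 + 265) = 14833
D(9) = 8 x (14833 + 1854) = 133496
D(10) = 9 x (D(9) + D(8)) = 9 x (133496 + 14833)

Final answer: D(10) = 1334961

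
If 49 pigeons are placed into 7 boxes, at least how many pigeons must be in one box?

By the pigeonhole principle: ceiling(49/7).

Final answer: 7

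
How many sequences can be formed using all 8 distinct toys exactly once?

The number of ways to arrange 8 distinct objects is 8!.

Final answer: 8! = 40320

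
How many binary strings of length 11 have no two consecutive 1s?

Let a(n) count valid strings. If the last bit is 0 the prefix is any valid string of length n-1; if it is 1 the string must end in 01 with a valid prefix of length n-2. So a(n) = a(n-1) + a(n-2), a(1)=2, a(2)=3.
Building up term by term: a(1)=2, a(2)=3, a(3)=5, a(4)=8, a(5)=13, a(6)=21, a(7)=34, a(8)=55, a(9)=89, a(10)=144, a(11)=233.

Final answer: 233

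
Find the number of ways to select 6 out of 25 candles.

C(25,6) = 25!/(6! x (25-6)!).

Final answer: C(25,6) = 177100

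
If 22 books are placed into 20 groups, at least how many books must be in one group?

By the pigeonhole principle: ceiling(22/20).

Final answer: 2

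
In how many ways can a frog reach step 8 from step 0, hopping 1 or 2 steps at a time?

Let f(n) be the number of climbs. Removing the last move (1 or 2 steps) gives f(n) = f(n-1) + f(n-2); base cases f(1)=1, f(2)=2.
Computing successive values: f(1)=1, f(2)=2, f(3)=3, f(4)=5, f(5)=8, f(6)=13, f(7)=21, f(8)=34.

Final answer: 34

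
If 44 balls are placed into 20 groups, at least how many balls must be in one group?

By the pigeonhole principle: ceiling(44/20).

Final answer: 3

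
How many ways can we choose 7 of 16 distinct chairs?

C(16,7) = 16!/(7! x 9!).

Final answer: \binom{16}{7} = 11440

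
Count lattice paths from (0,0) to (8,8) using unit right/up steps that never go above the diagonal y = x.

Total monotonic paths to (8,8): C(16,8) = 12870.
Paths that cross above y=x (reflection bijection): C(16,9) = 11440.
Valid Dyck paths: 12870 - 11440.
(Equivalently, C_{8} = C(16,8)/9 = 12870/9.)

Final answer: C_{8} = 1430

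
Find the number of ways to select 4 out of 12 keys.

C(12,4) = 12!/(4! x 8!).

Final answer: \binom{12}{4} = 495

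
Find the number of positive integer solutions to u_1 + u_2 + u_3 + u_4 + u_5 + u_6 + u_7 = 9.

Substitute u'_i = u_i - 1 (so u'_i >= 0). Then sum u'_i = 9 - 7 = 2.
Stars and bars: C(2+7-1, 7-1) = C(8,6).

Final answer: C(8,6) = 28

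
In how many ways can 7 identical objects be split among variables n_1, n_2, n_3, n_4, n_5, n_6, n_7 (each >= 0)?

Stars and bars with 7 stars and 6 bars:
C(7+7-1, 7-1) = C(13,6).

Final answer: C(13,6) = 1716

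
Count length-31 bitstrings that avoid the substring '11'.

A valid string ends in 0 (append to any length-(n-1) valid string) or in 01 (append to any length-(n-2) valid string), so a(n) = a(n-1) + a(n-2) with a(1)=2, a(2)=3.
Iterating the recurrence: a(1)=2, a(2)=3, a(3)=5, a(4)=8, a(5)=13, a(6)=21, a(7)=34, a(8)=55, a(9)=89, a(10)=144, a(11)=233, a(12)=377, a(13)=610, a(14)=987, a(15)=1597, a(16)=2584, a(17)=4181, a(18)=6765, a(19)=10946, a(20)=17711, a(21)=28657, a(22)=46368, a(23)=75025, a(24)=121393, a(25)=196418, a(26)=317811, a(27)=514229, a(28)=832040, a(29)=1346269, a(30)=2178309, a(31)=3524578.

Final answer: 3524578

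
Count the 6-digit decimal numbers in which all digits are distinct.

First digit: 9 (not 0). Second: 9 (not first). Third: 8, etc.
Total: 9 x 9 x 8 x 7 x 6 x 5.

Final answer: 136080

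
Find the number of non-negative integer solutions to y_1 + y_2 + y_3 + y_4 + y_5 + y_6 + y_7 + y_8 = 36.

Stars and bars with 36 stars and 7 bars:
C(36+8-1, 8-1) = C(43,7).

Final answer: C(43,7) = 32224114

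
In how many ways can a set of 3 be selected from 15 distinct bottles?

C(15,3) = 15!/(3! x (15-3)!).

Final answer: C(15,3) = 455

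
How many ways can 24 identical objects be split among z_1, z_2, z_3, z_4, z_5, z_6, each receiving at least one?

Substitute z'_i = z_i - 1 (so z'_i >= 0). Then sum z'_i = 24 - 6 = 18.
Stars and bars: C(18+6-1, 6-1) = C(23,5).

Final answer: C(23,5) = 33649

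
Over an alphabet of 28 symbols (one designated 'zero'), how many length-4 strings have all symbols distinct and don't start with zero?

The leading digit has 27 choices (anything but zero); the next has 27 (anything but the first), then 26, and so on, one fewer each time.
Total: 27 x 27 x 26 x 25.

Final answer: 473850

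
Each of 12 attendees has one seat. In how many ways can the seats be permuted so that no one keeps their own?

Derangements satisfy D(n) = (n-1)(D(n-1) + D(n-2)), starting from D(0)=1, D(1)=0.
D(2) = 1 x (0 + 1) = 1
D(3) = 2 x (1 + 0) = 2
D(4) = 3 x (2 + 1) = 9
D(5) = 4 x (9 + 2) = 44
D(6) = 5 x (44 + 9) = 265
D(7) = 6 x (265 + 44) = 1854
D(8) = 7 x (1854 + 265) = 14833
D(9) = 8 x (14833 + 1854) = 133496
D(10) = 9 x (133496 + 14833) = 1334961
D(11) = 10 x (1334961 + 133496) = 14684570
D(12) = 11 x (D(11) + D(10)) = 11 x (14684570 + 1334961)

Final answer: D(12) = 176214841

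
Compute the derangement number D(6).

D(n) = (n-1)(D(n-1) + D(n-2)), D(0)=1, D(1)=0.
D(2) = 1 x (0 + 1) = 1
D(3) = 2 x (1 + 0) = 2
D(4) = 3 x (2 + 1) = 9
D(5) = 4 x (9 + 2) = 44
D(6) = 5 x (D(5) + D(4)) = 5 x (44 + 9)

Final answer: D(6) = 265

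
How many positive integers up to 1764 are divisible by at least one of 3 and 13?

Multiples of 3: 588. Multiples of 13: 135. Of both (lcm=39): 45.
By inclusion-exclusion: 588 + 135 - 45.

Final answer: 678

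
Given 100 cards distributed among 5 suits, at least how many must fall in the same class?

By pigeonhole with 100 objects and 5 categories: ceiling(100/5).

Final answer: 20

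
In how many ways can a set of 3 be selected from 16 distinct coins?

C(16,3) = 16!/(3! x 13!).

Final answer: \binom{16}{3} = 560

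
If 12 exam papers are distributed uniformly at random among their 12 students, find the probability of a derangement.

D(n) = (n-1)(D(n-1) + D(n-2)), D(0)=1, D(1)=0.
Building up: D(2)=1, D(3)=2, D(4)=9, D(5)=44, D(6)=265, D(7)=1854, D(8)=14833, D(9)=133496, D(10)=1334961, D(11)=14684570, D(12)=176214841.
Total arrangements: 12! = 479001600.
Probability = D(12)/12! = 16019531/43545600.

Final answer: D(12)/12! = 176214841/479001600 = 0.367879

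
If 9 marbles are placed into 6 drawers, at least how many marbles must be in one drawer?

By the pigeonhole principle: ceiling(9/6).

Final answer: 2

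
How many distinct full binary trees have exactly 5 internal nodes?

The structures are counted by the Catalan number C_n. Here n = 5.
Using C_0 = 1 and C_(k+1) = C_k x 2(2k+1)/(k+2), build up term by term: C_1=1, C_2=2, C_3=5, C_4=14, C_5=42.

Final answer: C_{5} = 42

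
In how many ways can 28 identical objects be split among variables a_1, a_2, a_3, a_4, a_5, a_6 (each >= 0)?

Stars and bars with 28 stars and 5 bars:
C(28+6-1, 6-1) = C(33,5).

Final answer: C(33,5) = 237336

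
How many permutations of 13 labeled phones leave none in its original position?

Derangements satisfy D(n) = (n-1)(D(n-1) + D(n-2)), starting from D(0)=1, D(1)=0.
D(2) = 1 x (0 + 1) = 1
D(3) = 2 x (1 + 0) = 2
D(4) = 3 x (2 + 1) = 9
D(5) = 4 x (9 + 2) = 44
D(6) = 5 x (44 + 9) = 265
D(7) = 6 x (265 + 44) = 1854
D(8) = 7 x (1854 + 265) = 14833
D(9) = 8 x (14833 + 1854) = 133496
D(10) = 9 x (133496 + 14833) = 1334961
D(11) = 10 x (1334961 + 133496) = 14684570
D(12) = 11 x (14684570 + 1334961) = 176214841
D(13) = 12 x (D(12) + D(11)) = 12 x (176214841 + 14684570)

Final answer: D(13) = 2290792932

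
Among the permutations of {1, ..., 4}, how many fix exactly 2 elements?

Choose which 2 elements are fixed: C(4,2) = 6.
Derange the remaining 2 using D(j) = (j-1)(D(j-1) + D(j-2)), D(0)=1, D(1)=0: D(2)=1.
Total: 6 x 1.

Final answer: C(4,2) D(2) = 6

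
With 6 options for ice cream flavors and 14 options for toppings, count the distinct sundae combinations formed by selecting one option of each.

By the multiplication principle: 6 x 14.

Final answer: 84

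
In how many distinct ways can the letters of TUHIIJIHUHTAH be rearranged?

Letters (A:1, H:4, I:3, J:1, T:2, U:2). Total letters: 13.
Permutations = 13!/(4! x 3! x 2! x 2!).

Final answer: 10810800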